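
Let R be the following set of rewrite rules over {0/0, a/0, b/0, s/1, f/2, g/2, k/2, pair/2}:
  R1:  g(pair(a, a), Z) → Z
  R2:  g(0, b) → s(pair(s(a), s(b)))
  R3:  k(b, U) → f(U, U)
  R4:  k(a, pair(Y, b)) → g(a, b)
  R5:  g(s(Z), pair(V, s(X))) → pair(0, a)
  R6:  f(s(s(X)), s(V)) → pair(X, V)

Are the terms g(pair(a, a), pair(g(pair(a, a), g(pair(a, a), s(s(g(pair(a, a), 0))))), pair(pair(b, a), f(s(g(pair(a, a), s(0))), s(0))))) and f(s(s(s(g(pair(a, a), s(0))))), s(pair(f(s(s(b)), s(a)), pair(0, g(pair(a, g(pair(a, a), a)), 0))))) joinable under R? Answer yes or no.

Reduce t₁ = g(pair(a, a), pair(g(pair(a, a), g(pair(a, a), s(s(g(pair(a, a), 0))))), pair(pair(b, a), f(s(g(pair(a, a), s(0))), s(0))))):
1. g(pair(a, a), pair(g(pair(a, a), g(pair(a, a), s(s(g(pair(a, a), 0))))), pair(pair(b, a), f(s(g(pair(a, a), s(0))), s(0)))))  →  pair(g(pair(a, a), g(pair(a, a), s(s(g(pair(a, a), 0))))), pair(pair(b, a), f(s(g(pair(a, a), s(0))), s(0))))   [R1 at ε]
2. pair(g(pair(a, a), g(pair(a, a), s(s(g(pair(a, a), 0))))), pair(pair(b, a), f(s(g(pair(a, a), s(0))), s(0))))  →  pair(g(pair(a, a), s(s(g(pair(a, a), 0)))), pair(pair(b, a), f(s(g(pair(a, a), s(0))), s(0))))   [R1 at 1]
3. pair(g(pair(a, a), s(s(g(pair(a, a), 0)))), pair(pair(b, a), f(s(g(pair(a, a), s(0))), s(0))))  →  pair(s(s(g(pair(a, a), 0))), pair(pair(b, a), f(s(g(pair(a, a), s(0))), s(0))))   [R1 at 1]
4. pair(s(s(g(pair(a, a), 0))), pair(pair(b, a), f(s(g(pair(a, a), s(0))), s(0))))  →  pair(s(s(0)), pair(pair(b, a), f(s(g(pair(a, a), s(0))), s(0))))   [R1 at 1.1.1]
5. pair(s(s(0)), pair(pair(b, a), f(s(g(pair(a, a), s(0))), s(0))))  →  pair(s(s(0)), pair(pair(b, a), f(s(s(0)), s(0))))   [R1 at 2.2.1.1]
6. pair(s(s(0)), pair(pair(b, a), f(s(s(0)), s(0))))  →  pair(s(s(0)), pair(pair(b, a), pair(0, 0)))   [R6 at 2.2]

Reduce t₂ = f(s(s(s(g(pair(a, a), s(0))))), s(pair(f(s(s(b)), s(a)), pair(0, g(pair(a, g(pair(a, a), a)), 0))))):
1. f(s(s(s(g(pair(a, a), s(0))))), s(pair(f(s(s(b)), s(a)), pair(0, g(pair(a, g(pair(a, a), a)), 0)))))  →  pair(s(g(pair(a, a), s(0))), pair(f(s(s(b)), s(a)), pair(0, g(pair(a, g(pair(a, a), a)), 0))))   [R6 at ε]
2. pair(s(g(pair(a, a), s(0))), pair(f(s(s(b)), s(a)), pair(0, g(pair(a, g(pair(a, a), a)), 0))))  →  pair(s(s(0)), pair(f(s(s(b)), s(a)), pair(0, g(pair(a, g(pair(a, a), a)), 0))))   [R1 at 1.1]
3. pair(s(s(0)), pair(f(s(s(b)), s(a)), pair(0, g(pair(a, g(pair(a, a), a)), 0))))  →  pair(s(s(0)), pair(pair(b, a), pair(0, g(pair(a, g(pair(a, a), a)), 0))))   [R6 at 2.1]
4. pair(s(s(0)), pair(pair(b, a), pair(0, g(pair(a, g(pair(a, a), a)), 0))))  →  pair(s(s(0)), pair(pair(b, a), pair(0, g(pair(a, a), 0))))   [R1 at 2.2.2.1.2]
5. pair(s(s(0)), pair(pair(b, a), pair(0, g(pair(a, a), 0))))  →  pair(s(s(0)), pair(pair(b, a), pair(0, 0)))   [R1 at 2.2.2]

yes — NF(t₁) = pair(s(s(0)), pair(pair(b, a), pair(0, 0))), NF(t₂) = pair(s(s(0)), pair(pair(b, a), pair(0, 0)))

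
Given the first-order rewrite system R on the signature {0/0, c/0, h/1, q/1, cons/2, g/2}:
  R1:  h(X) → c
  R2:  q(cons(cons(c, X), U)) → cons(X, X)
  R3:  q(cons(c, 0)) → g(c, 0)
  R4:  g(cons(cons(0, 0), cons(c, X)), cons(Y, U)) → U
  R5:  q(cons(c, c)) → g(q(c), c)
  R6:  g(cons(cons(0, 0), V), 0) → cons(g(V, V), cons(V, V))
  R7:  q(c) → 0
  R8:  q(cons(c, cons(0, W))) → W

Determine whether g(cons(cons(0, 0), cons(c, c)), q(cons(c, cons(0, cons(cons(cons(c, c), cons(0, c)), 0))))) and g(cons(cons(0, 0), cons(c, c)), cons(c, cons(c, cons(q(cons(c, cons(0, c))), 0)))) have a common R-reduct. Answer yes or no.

Reduce t₁ = g(cons(cons(0, 0), cons(c, c)), q(cons(c, cons(0, cons(cons(cons(c, c), cons(0, c)), 0))))):
1. g(cons(cons(0, 0), cons(c, c)), q(cons(c, cons(0, cons(cons(cons(c, c), cons(0, c)), 0)))))  →  g(cons(cons(0, 0), cons(c, c)), cons(cons(cons(c, c), cons(0, c)), 0))   [R8 at 2]
2. g(cons(cons(0, 0), cons(c, c)), cons(cons(cons(c, c), cons(0, c)), 0))  →  0   [R4 at ε]

Reduce t₂ = g(cons(cons(0, 0), cons(c, c)), cons(c, cons(c, cons(q(cons(c, cons(0, c))), 0)))):
1. g(cons(cons(0, 0), cons(c, c)), cons(c, cons(c, cons(q(cons(c, cons(0, c))), 0))))  →  cons(c, cons(q(cons(c, cons(0, c))), 0))   [R4 at ε]
2. cons(c, cons(q(cons(c, cons(0, c))), 0))  →  cons(c, cons(c, 0))   [R8 at 2.1]

no — NF(t₁) = 0, NF(t₂) = cons(c, cons(c, 0))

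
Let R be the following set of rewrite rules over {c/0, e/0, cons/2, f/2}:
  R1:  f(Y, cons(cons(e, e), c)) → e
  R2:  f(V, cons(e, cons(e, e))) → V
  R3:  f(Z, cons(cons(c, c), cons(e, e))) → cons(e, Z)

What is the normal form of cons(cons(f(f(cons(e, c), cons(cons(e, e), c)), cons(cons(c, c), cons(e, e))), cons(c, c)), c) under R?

cons(cons(cons(e, e), cons(c, c)), c)

1. cons(cons(f(f(cons(e, c), cons(cons(e, e), c)), cons(cons(c, c), cons(e, e))), cons(c, c)), c)  →  cons(cons(cons(e, f(cons(e, c), cons(cons(e, e), c))), cons(c, c)), c)   [R3 at 1.1]
2. cons(cons(cons(e, f(cons(e, c), cons(cons(e, e), c))), cons(c, c)), c)  →  cons(cons(cons(e, e), cons(c, c)), c)   [R1 at 1.1.2]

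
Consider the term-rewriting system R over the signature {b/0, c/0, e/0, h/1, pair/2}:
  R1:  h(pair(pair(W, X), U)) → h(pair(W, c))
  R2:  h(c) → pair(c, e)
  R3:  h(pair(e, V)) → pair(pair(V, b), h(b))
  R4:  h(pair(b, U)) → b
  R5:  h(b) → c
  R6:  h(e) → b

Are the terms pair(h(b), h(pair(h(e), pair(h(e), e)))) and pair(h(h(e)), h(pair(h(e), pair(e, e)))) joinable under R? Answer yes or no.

Reduce t₁ = pair(h(b), h(pair(h(e), pair(h(e), e)))):
1. pair(h(b), h(pair(h(e), pair(h(e), e))))  →  pair(c, h(pair(h(e), pair(h(e), e))))   [R5 at 1]
2. pair(c, h(pair(h(e), pair(h(e), e))))  →  pair(c, h(pair(b, pair(h(e), e))))   [R6 at 2.1.1]
3. pair(c, h(pair(b, pair(h(e), e))))  →  pair(c, b)   [R4 at 2]

Reduce t₂ = pair(h(h(e)), h(pair(h(e), pair(e, e)))):
1. pair(h(h(e)), h(pair(h(e), pair(e, e))))  →  pair(h(b), h(pair(h(e), pair(e, e))))   [R6 at 1.1]
2. pair(h(b), h(pair(h(e), pair(e, e))))  →  pair(c, h(pair(h(e), pair(e, e))))   [R5 at 1]
3. pair(c, h(pair(h(e), pair(e, e))))  →  pair(c, h(pair(b, pair(e, e))))   [R6 at 2.1.1]
4. pair(c, h(pair(b, pair(e, e))))  →  pair(c, b)   [R4 at 2]

yes — NF(t₁) = pair(c, b), NF(t₂) = pair(c, b)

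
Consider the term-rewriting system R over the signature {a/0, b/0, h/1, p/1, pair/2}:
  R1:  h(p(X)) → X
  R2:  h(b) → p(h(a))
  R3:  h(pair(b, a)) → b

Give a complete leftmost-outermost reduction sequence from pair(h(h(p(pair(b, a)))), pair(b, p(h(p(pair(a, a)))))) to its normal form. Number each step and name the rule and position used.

1. pair(h(h(p(pair(b, a)))), pair(b, p(h(p(pair(a, a))))))  →  pair(h(pair(b, a)), pair(b, p(h(p(pair(a, a))))))   [R1 at 1.1]
2. pair(h(pair(b, a)), pair(b, p(h(p(pair(a, a))))))  →  pair(b, pair(b, p(h(p(pair(a, a))))))   [R3 at 1]
3. pair(b, pair(b, p(h(p(pair(a, a))))))  →  pair(b, pair(b, p(pair(a, a))))   [R1 at 2.2.1]

pair(b, pair(b, p(pair(a, a))))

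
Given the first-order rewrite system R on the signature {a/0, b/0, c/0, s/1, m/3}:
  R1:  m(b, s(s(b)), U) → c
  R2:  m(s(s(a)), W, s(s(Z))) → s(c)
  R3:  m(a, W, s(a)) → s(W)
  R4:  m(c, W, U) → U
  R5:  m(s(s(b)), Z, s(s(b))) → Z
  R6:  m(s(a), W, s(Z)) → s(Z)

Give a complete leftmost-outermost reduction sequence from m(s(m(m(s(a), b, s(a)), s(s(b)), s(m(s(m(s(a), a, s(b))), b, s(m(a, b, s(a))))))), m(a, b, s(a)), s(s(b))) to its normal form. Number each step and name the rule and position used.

1. m(s(m(m(s(a), b, s(a)), s(s(b)), s(m(s(m(s(a), a, s(b))), b, s(m(a, b, s(a))))))), m(a, b, s(a)), s(s(b)))  →  m(s(m(s(a), s(s(b)), s(m(s(m(s(a), a, s(b))), b, s(m(a, b, s(a))))))), m(a, b, s(a)), s(s(b)))   [R6 at 1.1.1]
2. m(s(m(s(a), s(s(b)), s(m(s(m(s(a), a, s(b))), b, s(m(a, b, s(a))))))), m(a, b, s(a)), s(s(b)))  →  m(s(s(m(s(m(s(a), a, s(b))), b, s(m(a, b, s(a)))))), m(a, b, s(a)), s(s(b)))   [R6 at 1.1]
3. m(s(s(m(s(m(s(a), a, s(b))), b, s(m(a, b, s(a)))))), m(a, b, s(a)), s(s(b)))  →  m(s(s(m(s(s(b)), b, s(m(a, b, s(a)))))), m(a, b, s(a)), s(s(b)))   [R6 at 1.1.1.1.1]
4. m(s(s(m(s(s(b)), b, s(m(a, b, s(a)))))), m(a, b, s(a)), s(s(b)))  →  m(s(s(m(s(s(b)), b, s(s(b))))), m(a, b, s(a)), s(s(b)))   [R3 at 1.1.1.3.1]
5. m(s(s(m(s(s(b)), b, s(s(b))))), m(a, b, s(a)), s(s(b)))  →  m(s(s(b)), m(a, b, s(a)), s(s(b)))   [R5 at 1.1.1]
6. m(s(s(b)), m(a, b, s(a)), s(s(b)))  →  m(a, b, s(a))   [R5 at ε]
7. m(a, b, s(a))  →  s(b)   [R3 at ε]

s(b)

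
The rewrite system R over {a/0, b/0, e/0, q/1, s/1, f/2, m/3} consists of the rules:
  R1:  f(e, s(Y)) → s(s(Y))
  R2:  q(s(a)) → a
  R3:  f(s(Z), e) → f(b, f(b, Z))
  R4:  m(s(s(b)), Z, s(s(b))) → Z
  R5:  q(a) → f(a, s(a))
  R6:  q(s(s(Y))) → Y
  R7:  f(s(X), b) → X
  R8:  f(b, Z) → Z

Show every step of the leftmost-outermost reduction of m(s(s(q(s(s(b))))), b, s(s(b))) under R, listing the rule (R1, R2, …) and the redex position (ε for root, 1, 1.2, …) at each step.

1. m(s(s(q(s(s(b))))), b, s(s(b)))  →  m(s(s(b)), b, s(s(b)))   [R6 at 1.1.1]
2. m(s(s(b)), b, s(s(b)))  →  b   [R4 at ε]

b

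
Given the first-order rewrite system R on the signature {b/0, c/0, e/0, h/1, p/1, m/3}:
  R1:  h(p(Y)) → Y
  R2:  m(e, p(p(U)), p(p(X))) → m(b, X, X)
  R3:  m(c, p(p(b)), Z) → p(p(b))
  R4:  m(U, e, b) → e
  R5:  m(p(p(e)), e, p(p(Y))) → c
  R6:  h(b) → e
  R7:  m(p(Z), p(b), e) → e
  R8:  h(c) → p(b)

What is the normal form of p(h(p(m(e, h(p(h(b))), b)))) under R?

p(e)

1. p(h(p(m(e, h(p(h(b))), b))))  →  p(m(e, h(p(h(b))), b))   [R1 at 1]
2. p(m(e, h(p(h(b))), b))  →  p(m(e, h(b), b))   [R1 at 1.2]
3. p(m(e, h(b), b))  →  p(m(e, e, b))   [R6 at 1.2]
4. p(m(e, e, b))  →  p(e)   [R4 at 1]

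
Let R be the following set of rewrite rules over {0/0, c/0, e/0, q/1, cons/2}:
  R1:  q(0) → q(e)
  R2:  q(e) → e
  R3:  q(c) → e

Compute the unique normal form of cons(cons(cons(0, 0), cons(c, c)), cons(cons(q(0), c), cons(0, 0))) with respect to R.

1. cons(cons(cons(0, 0), cons(c, c)), cons(cons(q(0), c), cons(0, 0)))  →  cons(cons(cons(0, 0), cons(c, c)), cons(cons(q(e), c), cons(0, 0)))   [R1 at 2.1.1]
2. cons(cons(cons(0, 0), cons(c, c)), cons(cons(q(e), c), cons(0, 0)))  →  cons(cons(cons(0, 0), cons(c, c)), cons(cons(e, c), cons(0, 0)))   [R2 at 2.1.1]

cons(cons(cons(0, 0), cons(c, c)), cons(cons(e, c), cons(0, 0)))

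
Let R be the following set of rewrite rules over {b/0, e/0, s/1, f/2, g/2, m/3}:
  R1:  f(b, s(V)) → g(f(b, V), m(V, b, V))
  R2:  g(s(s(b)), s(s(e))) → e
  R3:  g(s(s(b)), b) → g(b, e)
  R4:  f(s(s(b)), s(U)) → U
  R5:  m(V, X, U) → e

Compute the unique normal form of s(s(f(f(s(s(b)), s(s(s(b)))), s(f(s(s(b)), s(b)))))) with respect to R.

1. s(s(f(f(s(s(b)), s(s(s(b)))), s(f(s(s(b)), s(b))))))  →  s(s(f(s(s(b)), s(f(s(s(b)), s(b))))))   [R4 at 1.1.1]
2. s(s(f(s(s(b)), s(f(s(s(b)), s(b))))))  →  s(s(f(s(s(b)), s(b))))   [R4 at 1.1]
3. s(s(f(s(s(b)), s(b))))  →  s(s(b))   [R4 at 1.1]

s(s(b))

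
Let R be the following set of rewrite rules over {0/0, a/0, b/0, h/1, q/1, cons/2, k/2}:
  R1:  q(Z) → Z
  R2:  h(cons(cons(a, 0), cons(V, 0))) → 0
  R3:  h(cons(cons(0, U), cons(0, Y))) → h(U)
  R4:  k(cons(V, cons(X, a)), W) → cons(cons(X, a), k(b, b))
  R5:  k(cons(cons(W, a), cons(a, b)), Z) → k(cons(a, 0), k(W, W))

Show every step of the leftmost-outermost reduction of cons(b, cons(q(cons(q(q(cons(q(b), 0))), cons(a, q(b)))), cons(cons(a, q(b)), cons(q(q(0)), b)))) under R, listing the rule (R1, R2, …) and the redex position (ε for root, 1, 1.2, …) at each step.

cons(b, cons(cons(cons(b, 0), cons(a, b)), cons(cons(a, b), cons(0, b))))

1. cons(b, cons(q(cons(q(q(cons(q(b), 0))), cons(a, q(b)))), cons(cons(a, q(b)), cons(q(q(0)), b))))  →  cons(b, cons(cons(q(q(cons(q(b), 0))), cons(a, q(b))), cons(cons(a, q(b)), cons(q(q(0)), b))))   [R1 at 2.1]
2. cons(b, cons(cons(q(q(cons(q(b), 0))), cons(a, q(b))), cons(cons(a, q(b)), cons(q(q(0)), b))))  →  cons(b, cons(cons(q(cons(q(b), 0)), cons(a, q(b))), cons(cons(a, q(b)), cons(q(q(0)), b))))   [R1 at 2.1.1]
3. cons(b, cons(cons(q(cons(q(b), 0)), cons(a, q(b))), cons(cons(a, q(b)), cons(q(q(0)), b))))  →  cons(b, cons(cons(cons(q(b), 0), cons(a, q(b))), cons(cons(a, q(b)), cons(q(q(0)), b))))   [R1 at 2.1.1]
4. cons(b, cons(cons(cons(q(b), 0), cons(a, q(b))), cons(cons(a, q(b)), cons(q(q(0)), b))))  →  cons(b, cons(cons(cons(b, 0), cons(a, q(b))), cons(cons(a, q(b)), cons(q(q(0)), b))))   [R1 at 2.1.1.1]
5. cons(b, cons(cons(cons(b, 0), cons(a, q(b))), cons(cons(a, q(b)), cons(q(q(0)), b))))  →  cons(b, cons(cons(cons(b, 0), cons(a, b)), cons(cons(a, q(b)), cons(q(q(0)), b))))   [R1 at 2.1.2.2]
6. cons(b, cons(cons(cons(b, 0), cons(a, b)), cons(cons(a, q(b)), cons(q(q(0)), b))))  →  cons(b, cons(cons(cons(b, 0), cons(a, b)), cons(cons(a, b), cons(q(q(0)), b))))   [R1 at 2.2.1.2]
7. cons(b, cons(cons(cons(b, 0), cons(a, b)), cons(cons(a, b), cons(q(q(0)), b))))  →  cons(b, cons(cons(cons(b, 0), cons(a, b)), cons(cons(a, b), cons(q(0), b))))   [R1 at 2.2.2.1]
8. cons(b, cons(cons(cons(b, 0), cons(a, b)), cons(cons(a, b), cons(q(0), b))))  →  cons(b, cons(cons(cons(b, 0), cons(a, b)), cons(cons(a, b), cons(0, b))))   [R1 at 2.2.2.1]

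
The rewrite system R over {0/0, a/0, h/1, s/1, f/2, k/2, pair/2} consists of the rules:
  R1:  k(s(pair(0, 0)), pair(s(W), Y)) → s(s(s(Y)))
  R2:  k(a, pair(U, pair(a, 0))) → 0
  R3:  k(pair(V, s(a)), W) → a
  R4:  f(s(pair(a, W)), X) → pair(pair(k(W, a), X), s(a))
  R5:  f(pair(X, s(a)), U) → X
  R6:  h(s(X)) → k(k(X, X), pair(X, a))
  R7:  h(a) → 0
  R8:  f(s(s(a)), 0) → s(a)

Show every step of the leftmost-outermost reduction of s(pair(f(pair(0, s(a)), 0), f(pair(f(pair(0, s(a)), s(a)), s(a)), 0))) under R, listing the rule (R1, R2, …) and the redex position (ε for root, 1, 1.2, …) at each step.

s(pair(0, 0))

1. s(pair(f(pair(0, s(a)), 0), f(pair(f(pair(0, s(a)), s(a)), s(a)), 0)))  →  s(pair(0, f(pair(f(pair(0, s(a)), s(a)), s(a)), 0)))   [R5 at 1.1]
2. s(pair(0, f(pair(f(pair(0, s(a)), s(a)), s(a)), 0)))  →  s(pair(0, f(pair(0, s(a)), s(a))))   [R5 at 1.2]
3. s(pair(0, f(pair(0, s(a)), s(a))))  →  s(pair(0, 0))   [R5 at 1.2]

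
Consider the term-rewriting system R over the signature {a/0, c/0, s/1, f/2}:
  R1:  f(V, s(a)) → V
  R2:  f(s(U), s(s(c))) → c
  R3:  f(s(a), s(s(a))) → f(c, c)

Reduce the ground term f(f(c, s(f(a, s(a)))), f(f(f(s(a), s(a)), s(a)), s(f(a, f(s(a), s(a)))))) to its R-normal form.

1. f(f(c, s(f(a, s(a)))), f(f(f(s(a), s(a)), s(a)), s(f(a, f(s(a), s(a))))))  →  f(f(c, s(a)), f(f(f(s(a), s(a)), s(a)), s(f(a, f(s(a), s(a))))))   [R1 at 1.2.1]
2. f(f(c, s(a)), f(f(f(s(a), s(a)), s(a)), s(f(a, f(s(a), s(a))))))  →  f(c, f(f(f(s(a), s(a)), s(a)), s(f(a, f(s(a), s(a))))))   [R1 at 1]
3. f(c, f(f(f(s(a), s(a)), s(a)), s(f(a, f(s(a), s(a))))))  →  f(c, f(f(s(a), s(a)), s(f(a, f(s(a), s(a))))))   [R1 at 2.1]
4. f(c, f(f(s(a), s(a)), s(f(a, f(s(a), s(a))))))  →  f(c, f(s(a), s(f(a, f(s(a), s(a))))))   [R1 at 2.1]
5. f(c, f(s(a), s(f(a, f(s(a), s(a))))))  →  f(c, f(s(a), s(f(a, s(a)))))   [R1 at 2.2.1.2]
6. f(c, f(s(a), s(f(a, s(a)))))  →  f(c, f(s(a), s(a)))   [R1 at 2.2.1]
7. f(c, f(s(a), s(a)))  →  f(c, s(a))   [R1 at 2]
8. f(c, s(a))  →  c   [R1 at ε]

c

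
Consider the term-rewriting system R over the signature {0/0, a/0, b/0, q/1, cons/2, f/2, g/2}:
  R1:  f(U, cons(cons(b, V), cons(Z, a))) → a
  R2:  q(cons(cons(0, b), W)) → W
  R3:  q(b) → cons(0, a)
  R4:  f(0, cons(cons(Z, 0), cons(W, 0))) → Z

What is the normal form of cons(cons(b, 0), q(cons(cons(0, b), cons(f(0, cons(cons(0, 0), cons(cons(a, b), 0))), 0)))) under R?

cons(cons(b, 0), cons(0, 0))

1. cons(cons(b, 0), q(cons(cons(0, b), cons(f(0, cons(cons(0, 0), cons(cons(a, b), 0))), 0))))  →  cons(cons(b, 0), cons(f(0, cons(cons(0, 0), cons(cons(a, b), 0))), 0))   [R2 at 2]
2. cons(cons(b, 0), cons(f(0, cons(cons(0, 0), cons(cons(a, b), 0))), 0))  →  cons(cons(b, 0), cons(0, 0))   [R4 at 2.1]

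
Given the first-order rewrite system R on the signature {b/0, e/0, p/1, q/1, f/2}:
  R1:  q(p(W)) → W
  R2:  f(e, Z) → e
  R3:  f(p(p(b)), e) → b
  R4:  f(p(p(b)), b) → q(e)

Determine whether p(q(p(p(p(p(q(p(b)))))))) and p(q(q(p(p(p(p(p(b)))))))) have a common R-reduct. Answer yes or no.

Reduce t₁ = p(q(p(p(p(p(q(p(b)))))))):
1. p(q(p(p(p(p(q(p(b))))))))  →  p(p(p(p(q(p(b))))))   [R1 at 1]
2. p(p(p(p(q(p(b))))))  →  p(p(p(p(b))))   [R1 at 1.1.1.1]

Reduce t₂ = p(q(q(p(p(p(p(p(b)))))))):
1. p(q(q(p(p(p(p(p(b))))))))  →  p(q(p(p(p(p(b))))))   [R1 at 1.1]
2. p(q(p(p(p(p(b))))))  →  p(p(p(p(b))))   [R1 at 1]

yes — NF(t₁) = p(p(p(p(b)))), NF(t₂) = p(p(p(p(b))))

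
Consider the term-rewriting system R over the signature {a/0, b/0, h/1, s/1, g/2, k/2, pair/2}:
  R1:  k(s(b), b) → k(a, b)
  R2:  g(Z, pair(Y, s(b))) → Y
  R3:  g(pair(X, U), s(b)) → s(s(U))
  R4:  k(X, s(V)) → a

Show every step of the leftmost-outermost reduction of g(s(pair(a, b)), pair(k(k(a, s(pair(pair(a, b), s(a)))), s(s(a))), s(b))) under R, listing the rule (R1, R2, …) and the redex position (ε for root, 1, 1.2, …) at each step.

a

1. g(s(pair(a, b)), pair(k(k(a, s(pair(pair(a, b), s(a)))), s(s(a))), s(b)))  →  k(k(a, s(pair(pair(a, b), s(a)))), s(s(a)))   [R2 at ε]
2. k(k(a, s(pair(pair(a, b), s(a)))), s(s(a)))  →  a   [R4 at ε]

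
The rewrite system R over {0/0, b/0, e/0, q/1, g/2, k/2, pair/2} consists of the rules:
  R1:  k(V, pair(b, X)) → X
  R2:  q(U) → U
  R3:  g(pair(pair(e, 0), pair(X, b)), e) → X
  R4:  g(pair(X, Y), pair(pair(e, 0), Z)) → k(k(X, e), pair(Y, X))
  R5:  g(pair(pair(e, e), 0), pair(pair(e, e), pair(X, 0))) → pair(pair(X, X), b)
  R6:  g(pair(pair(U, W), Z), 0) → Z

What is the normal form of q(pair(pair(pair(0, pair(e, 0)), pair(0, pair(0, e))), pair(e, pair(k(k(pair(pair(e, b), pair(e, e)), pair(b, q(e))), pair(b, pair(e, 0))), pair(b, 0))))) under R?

pair(pair(pair(0, pair(e, 0)), pair(0, pair(0, e))), pair(e, pair(pair(e, 0), pair(b, 0))))

1. q(pair(pair(pair(0, pair(e, 0)), pair(0, pair(0, e))), pair(e, pair(k(k(pair(pair(e, b), pair(e, e)), pair(b, q(e))), pair(b, pair(e, 0))), pair(b, 0)))))  →  pair(pair(pair(0, pair(e, 0)), pair(0, pair(0, e))), pair(e, pair(k(k(pair(pair(e, b), pair(e, e)), pair(b, q(e))), pair(b, pair(e, 0))), pair(b, 0))))   [R2 at ε]
2. pair(pair(pair(0, pair(e, 0)), pair(0, pair(0, e))), pair(e, pair(k(k(pair(pair(e, b), pair(e, e)), pair(b, q(e))), pair(b, pair(e, 0))), pair(b, 0))))  →  pair(pair(pair(0, pair(e, 0)), pair(0, pair(0, e))), pair(e, pair(pair(e, 0), pair(b, 0))))   [R1 at 2.2.1]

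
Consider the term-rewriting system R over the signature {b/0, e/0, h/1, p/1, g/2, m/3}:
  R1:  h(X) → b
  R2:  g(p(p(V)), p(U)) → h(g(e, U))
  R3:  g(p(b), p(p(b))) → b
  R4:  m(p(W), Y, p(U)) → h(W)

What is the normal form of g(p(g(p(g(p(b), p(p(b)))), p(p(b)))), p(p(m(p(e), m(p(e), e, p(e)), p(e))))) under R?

1. g(p(g(p(g(p(b), p(p(b)))), p(p(b)))), p(p(m(p(e), m(p(e), e, p(e)), p(e)))))  →  g(p(g(p(b), p(p(b)))), p(p(m(p(e), m(p(e), e, p(e)), p(e)))))   [R3 at 1.1.1.1]
2. g(p(g(p(b), p(p(b)))), p(p(m(p(e), m(p(e), e, p(e)), p(e)))))  →  g(p(b), p(p(m(p(e), m(p(e), e, p(e)), p(e)))))   [R3 at 1.1]
3. g(p(b), p(p(m(p(e), m(p(e), e, p(e)), p(e)))))  →  g(p(b), p(p(h(e))))   [R4 at 2.1.1]
4. g(p(b), p(p(h(e))))  →  g(p(b), p(p(b)))   [R1 at 2.1.1]
5. g(p(b), p(p(b)))  →  b   [R3 at ε]

b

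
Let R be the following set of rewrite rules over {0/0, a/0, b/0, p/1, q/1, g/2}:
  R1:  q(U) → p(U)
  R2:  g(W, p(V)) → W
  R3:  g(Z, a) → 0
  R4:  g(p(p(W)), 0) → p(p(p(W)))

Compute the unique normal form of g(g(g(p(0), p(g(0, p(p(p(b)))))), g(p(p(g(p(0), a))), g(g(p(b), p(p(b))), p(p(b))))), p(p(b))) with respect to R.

p(0)

1. g(g(g(p(0), p(g(0, p(p(p(b)))))), g(p(p(g(p(0), a))), g(g(p(b), p(p(b))), p(p(b))))), p(p(b)))  →  g(g(p(0), p(g(0, p(p(p(b)))))), g(p(p(g(p(0), a))), g(g(p(b), p(p(b))), p(p(b)))))   [R2 at ε]
2. g(g(p(0), p(g(0, p(p(p(b)))))), g(p(p(g(p(0), a))), g(g(p(b), p(p(b))), p(p(b)))))  →  g(p(0), g(p(p(g(p(0), a))), g(g(p(b), p(p(b))), p(p(b)))))   [R2 at 1]
3. g(p(0), g(p(p(g(p(0), a))), g(g(p(b), p(p(b))), p(p(b)))))  →  g(p(0), g(p(p(0)), g(g(p(b), p(p(b))), p(p(b)))))   [R3 at 2.1.1.1]
4. g(p(0), g(p(p(0)), g(g(p(b), p(p(b))), p(p(b)))))  →  g(p(0), g(p(p(0)), g(p(b), p(p(b)))))   [R2 at 2.2]
5. g(p(0), g(p(p(0)), g(p(b), p(p(b)))))  →  g(p(0), g(p(p(0)), p(b)))   [R2 at 2.2]
6. g(p(0), g(p(p(0)), p(b)))  →  g(p(0), p(p(0)))   [R2 at 2]
7. g(p(0), p(p(0)))  →  p(0)   [R2 at ε]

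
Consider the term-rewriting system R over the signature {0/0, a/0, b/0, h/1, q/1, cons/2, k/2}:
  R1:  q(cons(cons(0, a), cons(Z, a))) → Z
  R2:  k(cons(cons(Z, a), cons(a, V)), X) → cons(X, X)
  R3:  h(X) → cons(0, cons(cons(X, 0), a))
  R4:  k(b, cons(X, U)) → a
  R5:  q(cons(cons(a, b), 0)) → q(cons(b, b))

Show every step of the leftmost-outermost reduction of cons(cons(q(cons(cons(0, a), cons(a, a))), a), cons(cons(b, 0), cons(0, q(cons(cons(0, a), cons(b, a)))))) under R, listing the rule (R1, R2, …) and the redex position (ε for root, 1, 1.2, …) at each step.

cons(cons(a, a), cons(cons(b, 0), cons(0, b)))

1. cons(cons(q(cons(cons(0, a), cons(a, a))), a), cons(cons(b, 0), cons(0, q(cons(cons(0, a), cons(b, a))))))  →  cons(cons(a, a), cons(cons(b, 0), cons(0, q(cons(cons(0, a), cons(b, a))))))   [R1 at 1.1]
2. cons(cons(a, a), cons(cons(b, 0), cons(0, q(cons(cons(0, a), cons(b, a))))))  →  cons(cons(a, a), cons(cons(b, 0), cons(0, b)))   [R1 at 2.2.2]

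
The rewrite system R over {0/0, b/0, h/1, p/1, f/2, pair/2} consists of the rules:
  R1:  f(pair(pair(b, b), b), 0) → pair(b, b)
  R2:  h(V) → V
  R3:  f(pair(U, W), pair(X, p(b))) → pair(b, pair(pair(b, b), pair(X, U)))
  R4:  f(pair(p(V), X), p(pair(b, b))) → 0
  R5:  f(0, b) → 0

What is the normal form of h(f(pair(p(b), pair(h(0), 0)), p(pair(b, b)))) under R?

1. h(f(pair(p(b), pair(h(0), 0)), p(pair(b, b))))  →  f(pair(p(b), pair(h(0), 0)), p(pair(b, b)))   [R2 at ε]
2. f(pair(p(b), pair(h(0), 0)), p(pair(b, b)))  →  0   [R4 at ε]

0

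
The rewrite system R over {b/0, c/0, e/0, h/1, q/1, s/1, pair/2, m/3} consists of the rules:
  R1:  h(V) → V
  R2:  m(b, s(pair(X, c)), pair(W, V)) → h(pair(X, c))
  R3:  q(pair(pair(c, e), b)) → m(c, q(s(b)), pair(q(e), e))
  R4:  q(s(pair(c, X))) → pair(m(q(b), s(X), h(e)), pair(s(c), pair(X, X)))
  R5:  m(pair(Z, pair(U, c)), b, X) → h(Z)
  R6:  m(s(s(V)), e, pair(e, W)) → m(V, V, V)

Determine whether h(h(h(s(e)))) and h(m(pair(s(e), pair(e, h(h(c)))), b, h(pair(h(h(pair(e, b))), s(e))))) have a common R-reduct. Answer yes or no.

yes — NF(t₁) = s(e), NF(t₂) = s(e)

Reduce t₁ = h(h(h(s(e)))):
1. h(h(h(s(e))))  →  h(h(s(e)))   [R1 at ε]
2. h(h(s(e)))  →  h(s(e))   [R1 at ε]
3. h(s(e))  →  s(e)   [R1 at ε]

Reduce t₂ = h(m(pair(s(e), pair(e, h(h(c)))), b, h(pair(h(h(pair(e, b))), s(e))))):
1. h(m(pair(s(e), pair(e, h(h(c)))), b, h(pair(h(h(pair(e, b))), s(e)))))  →  m(pair(s(e), pair(e, h(h(c)))), b, h(pair(h(h(pair(e, b))), s(e))))   [R1 at ε]
2. m(pair(s(e), pair(e, h(h(c)))), b, h(pair(h(h(pair(e, b))), s(e))))  →  m(pair(s(e), pair(e, h(c))), b, h(pair(h(h(pair(e, b))), s(e))))   [R1 at 1.2.2]
3. m(pair(s(e), pair(e, h(c))), b, h(pair(h(h(pair(e, b))), s(e))))  →  m(pair(s(e), pair(e, c)), b, h(pair(h(h(pair(e, b))), s(e))))   [R1 at 1.2.2]
4. m(pair(s(e), pair(e, c)), b, h(pair(h(h(pair(e, b))), s(e))))  →  h(s(e))   [R5 at ε]
5. h(s(e))  →  s(e)   [R1 at ε]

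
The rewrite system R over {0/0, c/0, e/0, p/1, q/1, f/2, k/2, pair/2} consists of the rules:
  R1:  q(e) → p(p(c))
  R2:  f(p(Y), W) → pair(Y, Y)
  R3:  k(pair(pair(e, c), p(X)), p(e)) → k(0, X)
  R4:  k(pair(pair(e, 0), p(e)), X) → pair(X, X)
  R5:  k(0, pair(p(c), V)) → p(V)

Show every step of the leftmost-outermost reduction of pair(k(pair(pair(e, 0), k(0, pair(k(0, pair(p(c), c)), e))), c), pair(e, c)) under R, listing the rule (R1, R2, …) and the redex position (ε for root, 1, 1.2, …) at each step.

pair(pair(c, c), pair(e, c))

1. pair(k(pair(pair(e, 0), k(0, pair(k(0, pair(p(c), c)), e))), c), pair(e, c))  →  pair(k(pair(pair(e, 0), k(0, pair(p(c), e))), c), pair(e, c))   [R5 at 1.1.2.2.1]
2. pair(k(pair(pair(e, 0), k(0, pair(p(c), e))), c), pair(e, c))  →  pair(k(pair(pair(e, 0), p(e)), c), pair(e, c))   [R5 at 1.1.2]
3. pair(k(pair(pair(e, 0), p(e)), c), pair(e, c))  →  pair(pair(c, c), pair(e, c))   [R4 at 1]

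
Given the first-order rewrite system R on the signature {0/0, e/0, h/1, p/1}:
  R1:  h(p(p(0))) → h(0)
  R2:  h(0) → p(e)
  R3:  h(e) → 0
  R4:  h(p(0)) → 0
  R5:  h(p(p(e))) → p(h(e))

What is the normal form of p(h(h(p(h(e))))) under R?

1. p(h(h(p(h(e)))))  →  p(h(h(p(0))))   [R3 at 1.1.1.1]
2. p(h(h(p(0))))  →  p(h(0))   [R4 at 1.1]
3. p(h(0))  →  p(p(e))   [R2 at 1]

p(p(e))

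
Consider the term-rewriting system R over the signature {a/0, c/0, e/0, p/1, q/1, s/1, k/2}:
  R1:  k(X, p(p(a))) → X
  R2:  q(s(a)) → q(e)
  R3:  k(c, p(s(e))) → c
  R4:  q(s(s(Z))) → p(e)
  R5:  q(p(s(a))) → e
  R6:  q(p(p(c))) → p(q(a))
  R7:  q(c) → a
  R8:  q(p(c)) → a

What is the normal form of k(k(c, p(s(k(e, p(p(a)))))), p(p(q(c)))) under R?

c

1. k(k(c, p(s(k(e, p(p(a)))))), p(p(q(c))))  →  k(k(c, p(s(e))), p(p(q(c))))   [R1 at 1.2.1.1]
2. k(k(c, p(s(e))), p(p(q(c))))  →  k(c, p(p(q(c))))   [R3 at 1]
3. k(c, p(p(q(c))))  →  k(c, p(p(a)))   [R7 at 2.1.1]
4. k(c, p(p(a)))  →  c   [R1 at ε]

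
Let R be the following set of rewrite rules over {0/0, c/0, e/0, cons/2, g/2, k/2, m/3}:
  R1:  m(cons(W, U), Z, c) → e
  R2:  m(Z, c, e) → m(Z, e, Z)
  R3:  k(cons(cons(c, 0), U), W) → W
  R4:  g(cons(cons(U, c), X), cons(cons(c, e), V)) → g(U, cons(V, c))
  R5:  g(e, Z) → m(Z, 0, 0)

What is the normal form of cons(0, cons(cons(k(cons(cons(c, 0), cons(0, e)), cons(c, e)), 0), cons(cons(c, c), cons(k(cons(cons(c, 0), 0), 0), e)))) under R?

cons(0, cons(cons(cons(c, e), 0), cons(cons(c, c), cons(0, e))))

1. cons(0, cons(cons(k(cons(cons(c, 0), cons(0, e)), cons(c, e)), 0), cons(cons(c, c), cons(k(cons(cons(c, 0), 0), 0), e))))  →  cons(0, cons(cons(cons(c, e), 0), cons(cons(c, c), cons(k(cons(cons(c, 0), 0), 0), e))))   [R3 at 2.1.1]
2. cons(0, cons(cons(cons(c, e), 0), cons(cons(c, c), cons(k(cons(cons(c, 0), 0), 0), e))))  →  cons(0, cons(cons(cons(c, e), 0), cons(cons(c, c), cons(0, e))))   [R3 at 2.2.2.1]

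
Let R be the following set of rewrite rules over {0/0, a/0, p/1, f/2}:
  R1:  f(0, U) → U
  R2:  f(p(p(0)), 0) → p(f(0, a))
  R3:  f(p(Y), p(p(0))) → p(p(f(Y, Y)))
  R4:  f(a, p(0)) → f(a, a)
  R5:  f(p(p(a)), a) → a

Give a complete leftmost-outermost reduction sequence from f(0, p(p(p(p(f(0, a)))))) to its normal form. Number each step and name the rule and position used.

p(p(p(p(a))))

1. f(0, p(p(p(p(f(0, a))))))  →  p(p(p(p(f(0, a)))))   [R1 at ε]
2. p(p(p(p(f(0, a)))))  →  p(p(p(p(a))))   [R1 at 1.1.1.1]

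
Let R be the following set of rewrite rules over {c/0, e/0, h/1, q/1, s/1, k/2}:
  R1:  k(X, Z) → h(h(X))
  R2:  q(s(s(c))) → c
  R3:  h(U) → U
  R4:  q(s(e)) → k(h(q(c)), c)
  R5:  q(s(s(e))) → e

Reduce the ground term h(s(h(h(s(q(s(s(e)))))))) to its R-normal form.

1. h(s(h(h(s(q(s(s(e))))))))  →  s(h(h(s(q(s(s(e)))))))   [R3 at ε]
2. s(h(h(s(q(s(s(e)))))))  →  s(h(s(q(s(s(e))))))   [R3 at 1]
3. s(h(s(q(s(s(e))))))  →  s(s(q(s(s(e)))))   [R3 at 1]
4. s(s(q(s(s(e)))))  →  s(s(e))   [R5 at 1.1]

s(s(e))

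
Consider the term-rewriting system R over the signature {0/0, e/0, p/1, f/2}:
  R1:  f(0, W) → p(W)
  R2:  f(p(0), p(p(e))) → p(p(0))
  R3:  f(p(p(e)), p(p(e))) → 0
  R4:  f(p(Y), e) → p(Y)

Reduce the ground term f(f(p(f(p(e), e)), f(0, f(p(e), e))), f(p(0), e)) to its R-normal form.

p(p(0))

1. f(f(p(f(p(e), e)), f(0, f(p(e), e))), f(p(0), e))  →  f(f(p(p(e)), f(0, f(p(e), e))), f(p(0), e))   [R4 at 1.1.1]
2. f(f(p(p(e)), f(0, f(p(e), e))), f(p(0), e))  →  f(f(p(p(e)), p(f(p(e), e))), f(p(0), e))   [R1 at 1.2]
3. f(f(p(p(e)), p(f(p(e), e))), f(p(0), e))  →  f(f(p(p(e)), p(p(e))), f(p(0), e))   [R4 at 1.2.1]
4. f(f(p(p(e)), p(p(e))), f(p(0), e))  →  f(0, f(p(0), e))   [R3 at 1]
5. f(0, f(p(0), e))  →  p(f(p(0), e))   [R1 at ε]
6. p(f(p(0), e))  →  p(p(0))   [R4 at 1]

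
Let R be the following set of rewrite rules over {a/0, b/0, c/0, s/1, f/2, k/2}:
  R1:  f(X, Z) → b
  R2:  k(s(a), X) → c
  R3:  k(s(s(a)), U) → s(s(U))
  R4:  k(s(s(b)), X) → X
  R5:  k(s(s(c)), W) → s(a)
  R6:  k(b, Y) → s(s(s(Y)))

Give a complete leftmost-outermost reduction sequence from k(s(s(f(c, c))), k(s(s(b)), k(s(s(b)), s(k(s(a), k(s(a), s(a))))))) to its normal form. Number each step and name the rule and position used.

1. k(s(s(f(c, c))), k(s(s(b)), k(s(s(b)), s(k(s(a), k(s(a), s(a)))))))  →  k(s(s(b)), k(s(s(b)), k(s(s(b)), s(k(s(a), k(s(a), s(a)))))))   [R1 at 1.1.1]
2. k(s(s(b)), k(s(s(b)), k(s(s(b)), s(k(s(a), k(s(a), s(a)))))))  →  k(s(s(b)), k(s(s(b)), s(k(s(a), k(s(a), s(a))))))   [R4 at ε]
3. k(s(s(b)), k(s(s(b)), s(k(s(a), k(s(a), s(a))))))  →  k(s(s(b)), s(k(s(a), k(s(a), s(a)))))   [R4 at ε]
4. k(s(s(b)), s(k(s(a), k(s(a), s(a)))))  →  s(k(s(a), k(s(a), s(a))))   [R4 at ε]
5. s(k(s(a), k(s(a), s(a))))  →  s(c)   [R2 at 1]

s(c)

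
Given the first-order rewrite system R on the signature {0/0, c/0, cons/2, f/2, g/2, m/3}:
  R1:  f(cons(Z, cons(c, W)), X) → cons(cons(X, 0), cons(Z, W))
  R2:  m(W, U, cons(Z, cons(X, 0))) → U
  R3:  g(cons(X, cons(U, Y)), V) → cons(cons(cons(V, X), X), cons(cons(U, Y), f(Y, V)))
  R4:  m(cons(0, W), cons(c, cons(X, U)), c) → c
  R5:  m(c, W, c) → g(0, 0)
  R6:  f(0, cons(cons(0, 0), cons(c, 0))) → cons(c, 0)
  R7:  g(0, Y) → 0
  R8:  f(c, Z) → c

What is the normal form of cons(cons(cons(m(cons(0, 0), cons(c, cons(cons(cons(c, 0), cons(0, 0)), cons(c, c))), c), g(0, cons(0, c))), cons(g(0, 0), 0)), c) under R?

cons(cons(cons(c, 0), cons(0, 0)), c)

1. cons(cons(cons(m(cons(0, 0), cons(c, cons(cons(cons(c, 0), cons(0, 0)), cons(c, c))), c), g(0, cons(0, c))), cons(g(0, 0), 0)), c)  →  cons(cons(cons(c, g(0, cons(0, c))), cons(g(0, 0), 0)), c)   [R4 at 1.1.1]
2. cons(cons(cons(c, g(0, cons(0, c))), cons(g(0, 0), 0)), c)  →  cons(cons(cons(c, 0), cons(g(0, 0), 0)), c)   [R7 at 1.1.2]
3. cons(cons(cons(c, 0), cons(g(0, 0), 0)), c)  →  cons(cons(cons(c, 0), cons(0, 0)), c)   [R7 at 1.2.1]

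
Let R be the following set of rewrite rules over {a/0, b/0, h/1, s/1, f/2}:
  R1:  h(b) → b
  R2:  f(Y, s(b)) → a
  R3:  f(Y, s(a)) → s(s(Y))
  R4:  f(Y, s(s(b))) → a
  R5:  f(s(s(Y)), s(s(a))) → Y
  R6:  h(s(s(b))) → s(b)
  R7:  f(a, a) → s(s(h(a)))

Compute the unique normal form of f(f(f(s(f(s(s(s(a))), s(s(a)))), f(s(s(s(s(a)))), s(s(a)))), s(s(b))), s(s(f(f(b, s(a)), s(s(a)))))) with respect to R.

1. f(f(f(s(f(s(s(s(a))), s(s(a)))), f(s(s(s(s(a)))), s(s(a)))), s(s(b))), s(s(f(f(b, s(a)), s(s(a))))))  →  f(a, s(s(f(f(b, s(a)), s(s(a))))))   [R4 at 1]
2. f(a, s(s(f(f(b, s(a)), s(s(a))))))  →  f(a, s(s(f(s(s(b)), s(s(a))))))   [R3 at 2.1.1.1]
3. f(a, s(s(f(s(s(b)), s(s(a))))))  →  f(a, s(s(b)))   [R5 at 2.1.1]
4. f(a, s(s(b)))  →  a   [R4 at ε]

a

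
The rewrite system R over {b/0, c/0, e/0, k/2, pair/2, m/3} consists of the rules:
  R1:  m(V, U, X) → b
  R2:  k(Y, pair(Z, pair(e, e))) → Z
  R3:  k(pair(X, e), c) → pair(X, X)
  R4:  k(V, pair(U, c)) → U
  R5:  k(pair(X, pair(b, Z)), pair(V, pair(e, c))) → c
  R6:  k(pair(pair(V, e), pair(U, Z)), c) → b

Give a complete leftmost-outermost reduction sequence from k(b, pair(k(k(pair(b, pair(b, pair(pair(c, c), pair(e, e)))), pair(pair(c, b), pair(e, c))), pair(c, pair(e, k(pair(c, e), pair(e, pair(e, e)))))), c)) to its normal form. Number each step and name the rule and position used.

c

1. k(b, pair(k(k(pair(b, pair(b, pair(pair(c, c), pair(e, e)))), pair(pair(c, b), pair(e, c))), pair(c, pair(e, k(pair(c, e), pair(e, pair(e, e)))))), c))  →  k(k(pair(b, pair(b, pair(pair(c, c), pair(e, e)))), pair(pair(c, b), pair(e, c))), pair(c, pair(e, k(pair(c, e), pair(e, pair(e, e))))))   [R4 at ε]
2. k(k(pair(b, pair(b, pair(pair(c, c), pair(e, e)))), pair(pair(c, b), pair(e, c))), pair(c, pair(e, k(pair(c, e), pair(e, pair(e, e))))))  →  k(c, pair(c, pair(e, k(pair(c, e), pair(e, pair(e, e))))))   [R5 at 1]
3. k(c, pair(c, pair(e, k(pair(c, e), pair(e, pair(e, e))))))  →  k(c, pair(c, pair(e, e)))   [R2 at 2.2.2]
4. k(c, pair(c, pair(e, e)))  →  c   [R2 at ε]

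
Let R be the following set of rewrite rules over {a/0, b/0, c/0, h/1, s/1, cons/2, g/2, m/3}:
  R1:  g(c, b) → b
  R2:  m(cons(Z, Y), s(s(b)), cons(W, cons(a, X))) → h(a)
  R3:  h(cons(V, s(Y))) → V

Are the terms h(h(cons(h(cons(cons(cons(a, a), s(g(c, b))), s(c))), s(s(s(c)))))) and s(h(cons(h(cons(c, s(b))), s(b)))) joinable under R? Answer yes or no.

Reduce t₁ = h(h(cons(h(cons(cons(cons(a, a), s(g(c, b))), s(c))), s(s(s(c)))))):
1. h(h(cons(h(cons(cons(cons(a, a), s(g(c, b))), s(c))), s(s(s(c))))))  →  h(h(cons(cons(cons(a, a), s(g(c, b))), s(c))))   [R3 at 1]
2. h(h(cons(cons(cons(a, a), s(g(c, b))), s(c))))  →  h(cons(cons(a, a), s(g(c, b))))   [R3 at 1]
3. h(cons(cons(a, a), s(g(c, b))))  →  cons(a, a)   [R3 at ε]

Reduce t₂ = s(h(cons(h(cons(c, s(b))), s(b)))):
1. s(h(cons(h(cons(c, s(b))), s(b))))  →  s(h(cons(c, s(b))))   [R3 at 1]
2. s(h(cons(c, s(b))))  →  s(c)   [R3 at 1]

no — NF(t₁) = cons(a, a), NF(t₂) = s(c)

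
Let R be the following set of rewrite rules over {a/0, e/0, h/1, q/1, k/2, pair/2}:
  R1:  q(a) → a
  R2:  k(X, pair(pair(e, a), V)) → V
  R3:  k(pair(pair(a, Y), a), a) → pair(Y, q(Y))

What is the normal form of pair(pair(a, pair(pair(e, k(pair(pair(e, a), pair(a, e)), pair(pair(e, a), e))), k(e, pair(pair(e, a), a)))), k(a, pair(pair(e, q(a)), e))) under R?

pair(pair(a, pair(pair(e, e), a)), e)

1. pair(pair(a, pair(pair(e, k(pair(pair(e, a), pair(a, e)), pair(pair(e, a), e))), k(e, pair(pair(e, a), a)))), k(a, pair(pair(e, q(a)), e)))  →  pair(pair(a, pair(pair(e, e), k(e, pair(pair(e, a), a)))), k(a, pair(pair(e, q(a)), e)))   [R2 at 1.2.1.2]
2. pair(pair(a, pair(pair(e, e), k(e, pair(pair(e, a), a)))), k(a, pair(pair(e, q(a)), e)))  →  pair(pair(a, pair(pair(e, e), a)), k(a, pair(pair(e, q(a)), e)))   [R2 at 1.2.2]
3. pair(pair(a, pair(pair(e, e), a)), k(a, pair(pair(e, q(a)), e)))  →  pair(pair(a, pair(pair(e, e), a)), k(a, pair(pair(e, a), e)))   [R1 at 2.2.1.2]
4. pair(pair(a, pair(pair(e, e), a)), k(a, pair(pair(e, a), e)))  →  pair(pair(a, pair(pair(e, e), a)), e)   [R2 at 2]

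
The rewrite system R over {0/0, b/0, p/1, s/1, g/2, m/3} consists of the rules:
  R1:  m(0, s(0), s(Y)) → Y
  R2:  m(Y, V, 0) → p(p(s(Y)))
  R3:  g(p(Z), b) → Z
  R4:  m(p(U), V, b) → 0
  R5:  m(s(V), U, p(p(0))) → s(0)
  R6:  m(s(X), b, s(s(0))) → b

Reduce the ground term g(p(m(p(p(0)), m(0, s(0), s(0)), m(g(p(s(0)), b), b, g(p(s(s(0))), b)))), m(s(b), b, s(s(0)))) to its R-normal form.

1. g(p(m(p(p(0)), m(0, s(0), s(0)), m(g(p(s(0)), b), b, g(p(s(s(0))), b)))), m(s(b), b, s(s(0))))  →  g(p(m(p(p(0)), 0, m(g(p(s(0)), b), b, g(p(s(s(0))), b)))), m(s(b), b, s(s(0))))   [R1 at 1.1.2]
2. g(p(m(p(p(0)), 0, m(g(p(s(0)), b), b, g(p(s(s(0))), b)))), m(s(b), b, s(s(0))))  →  g(p(m(p(p(0)), 0, m(s(0), b, g(p(s(s(0))), b)))), m(s(b), b, s(s(0))))   [R3 at 1.1.3.1]
3. g(p(m(p(p(0)), 0, m(s(0), b, g(p(s(s(0))), b)))), m(s(b), b, s(s(0))))  →  g(p(m(p(p(0)), 0, m(s(0), b, s(s(0))))), m(s(b), b, s(s(0))))   [R3 at 1.1.3.3]
4. g(p(m(p(p(0)), 0, m(s(0), b, s(s(0))))), m(s(b), b, s(s(0))))  →  g(p(m(p(p(0)), 0, b)), m(s(b), b, s(s(0))))   [R6 at 1.1.3]
5. g(p(m(p(p(0)), 0, b)), m(s(b), b, s(s(0))))  →  g(p(0), m(s(b), b, s(s(0))))   [R4 at 1.1]
6. g(p(0), m(s(b), b, s(s(0))))  →  g(p(0), b)   [R6 at 2]
7. g(p(0), b)  →  0   [R3 at ε]

0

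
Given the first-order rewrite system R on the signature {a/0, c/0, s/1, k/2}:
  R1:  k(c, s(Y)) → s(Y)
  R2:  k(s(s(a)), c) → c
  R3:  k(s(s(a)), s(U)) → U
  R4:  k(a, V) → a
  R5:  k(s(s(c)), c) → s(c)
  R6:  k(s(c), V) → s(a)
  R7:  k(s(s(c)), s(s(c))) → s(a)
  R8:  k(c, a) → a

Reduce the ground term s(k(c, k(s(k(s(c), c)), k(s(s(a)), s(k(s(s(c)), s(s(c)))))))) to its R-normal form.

1. s(k(c, k(s(k(s(c), c)), k(s(s(a)), s(k(s(s(c)), s(s(c))))))))  →  s(k(c, k(s(s(a)), k(s(s(a)), s(k(s(s(c)), s(s(c))))))))   [R6 at 1.2.1.1]
2. s(k(c, k(s(s(a)), k(s(s(a)), s(k(s(s(c)), s(s(c))))))))  →  s(k(c, k(s(s(a)), k(s(s(c)), s(s(c))))))   [R3 at 1.2.2]
3. s(k(c, k(s(s(a)), k(s(s(c)), s(s(c))))))  →  s(k(c, k(s(s(a)), s(a))))   [R7 at 1.2.2]
4. s(k(c, k(s(s(a)), s(a))))  →  s(k(c, a))   [R3 at 1.2]
5. s(k(c, a))  →  s(a)   [R8 at 1]

s(a)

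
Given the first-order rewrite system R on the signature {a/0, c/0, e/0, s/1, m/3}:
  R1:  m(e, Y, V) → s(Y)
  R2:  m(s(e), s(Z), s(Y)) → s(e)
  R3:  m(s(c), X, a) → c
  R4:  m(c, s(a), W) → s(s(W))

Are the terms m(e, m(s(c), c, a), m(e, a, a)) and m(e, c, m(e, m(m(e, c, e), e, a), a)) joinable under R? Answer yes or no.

yes — NF(t₁) = s(c), NF(t₂) = s(c)

Reduce t₁ = m(e, m(s(c), c, a), m(e, a, a)):
1. m(e, m(s(c), c, a), m(e, a, a))  →  s(m(s(c), c, a))   [R1 at ε]
2. s(m(s(c), c, a))  →  s(c)   [R3 at 1]

Reduce t₂ = m(e, c, m(e, m(m(e, c, e), e, a), a)):
1. m(e, c, m(e, m(m(e, c, e), e, a), a))  →  s(c)   [R1 at ε]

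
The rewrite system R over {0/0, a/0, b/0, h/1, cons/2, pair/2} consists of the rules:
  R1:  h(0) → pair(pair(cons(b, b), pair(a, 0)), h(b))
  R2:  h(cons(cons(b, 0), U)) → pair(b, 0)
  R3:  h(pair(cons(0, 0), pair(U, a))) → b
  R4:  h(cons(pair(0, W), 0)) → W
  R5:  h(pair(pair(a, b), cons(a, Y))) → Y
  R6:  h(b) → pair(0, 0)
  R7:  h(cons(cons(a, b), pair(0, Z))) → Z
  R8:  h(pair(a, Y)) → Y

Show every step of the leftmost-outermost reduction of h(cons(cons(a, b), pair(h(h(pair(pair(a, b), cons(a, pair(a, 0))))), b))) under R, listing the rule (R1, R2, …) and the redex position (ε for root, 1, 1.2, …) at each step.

1. h(cons(cons(a, b), pair(h(h(pair(pair(a, b), cons(a, pair(a, 0))))), b)))  →  h(cons(cons(a, b), pair(h(pair(a, 0)), b)))   [R5 at 1.2.1.1]
2. h(cons(cons(a, b), pair(h(pair(a, 0)), b)))  →  h(cons(cons(a, b), pair(0, b)))   [R8 at 1.2.1]
3. h(cons(cons(a, b), pair(0, b)))  →  b   [R7 at ε]

b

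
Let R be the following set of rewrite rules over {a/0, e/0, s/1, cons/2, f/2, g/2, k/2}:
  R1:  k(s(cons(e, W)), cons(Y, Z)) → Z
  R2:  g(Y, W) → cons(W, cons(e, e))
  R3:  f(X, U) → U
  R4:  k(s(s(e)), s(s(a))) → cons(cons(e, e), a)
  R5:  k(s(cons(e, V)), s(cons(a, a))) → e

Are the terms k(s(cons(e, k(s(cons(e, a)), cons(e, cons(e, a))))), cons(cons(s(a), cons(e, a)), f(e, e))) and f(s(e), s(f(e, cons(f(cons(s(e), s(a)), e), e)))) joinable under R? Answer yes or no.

no — NF(t₁) = e, NF(t₂) = s(cons(e, e))

Reduce t₁ = k(s(cons(e, k(s(cons(e, a)), cons(e, cons(e, a))))), cons(cons(s(a), cons(e, a)), f(e, e))):
1. k(s(cons(e, k(s(cons(e, a)), cons(e, cons(e, a))))), cons(cons(s(a), cons(e, a)), f(e, e)))  →  f(e, e)   [R1 at ε]
2. f(e, e)  →  e   [R3 at ε]

Reduce t₂ = f(s(e), s(f(e, cons(f(cons(s(e), s(a)), e), e)))):
1. f(s(e), s(f(e, cons(f(cons(s(e), s(a)), e), e))))  →  s(f(e, cons(f(cons(s(e), s(a)), e), e)))   [R3 at ε]
2. s(f(e, cons(f(cons(s(e), s(a)), e), e)))  →  s(cons(f(cons(s(e), s(a)), e), e))   [R3 at 1]
3. s(cons(f(cons(s(e), s(a)), e), e))  →  s(cons(e, e))   [R3 at 1.1]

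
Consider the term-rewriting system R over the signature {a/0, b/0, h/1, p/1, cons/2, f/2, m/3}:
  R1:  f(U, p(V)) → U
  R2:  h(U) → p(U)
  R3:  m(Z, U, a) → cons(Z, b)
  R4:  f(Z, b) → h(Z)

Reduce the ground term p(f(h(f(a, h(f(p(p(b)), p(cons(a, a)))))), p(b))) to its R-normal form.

p(p(a))

1. p(f(h(f(a, h(f(p(p(b)), p(cons(a, a)))))), p(b)))  →  p(h(f(a, h(f(p(p(b)), p(cons(a, a)))))))   [R1 at 1]
2. p(h(f(a, h(f(p(p(b)), p(cons(a, a)))))))  →  p(p(f(a, h(f(p(p(b)), p(cons(a, a)))))))   [R2 at 1]
3. p(p(f(a, h(f(p(p(b)), p(cons(a, a)))))))  →  p(p(f(a, p(f(p(p(b)), p(cons(a, a)))))))   [R2 at 1.1.2]
4. p(p(f(a, p(f(p(p(b)), p(cons(a, a)))))))  →  p(p(a))   [R1 at 1.1]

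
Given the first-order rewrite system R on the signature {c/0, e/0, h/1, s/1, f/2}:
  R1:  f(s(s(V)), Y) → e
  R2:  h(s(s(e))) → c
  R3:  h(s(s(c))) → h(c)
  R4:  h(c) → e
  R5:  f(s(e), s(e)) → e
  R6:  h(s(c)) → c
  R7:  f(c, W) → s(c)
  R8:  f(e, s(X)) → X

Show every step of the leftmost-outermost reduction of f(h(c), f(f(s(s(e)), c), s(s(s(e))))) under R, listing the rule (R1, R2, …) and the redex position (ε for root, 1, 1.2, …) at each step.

s(e)

1. f(h(c), f(f(s(s(e)), c), s(s(s(e)))))  →  f(e, f(f(s(s(e)), c), s(s(s(e)))))   [R4 at 1]
2. f(e, f(f(s(s(e)), c), s(s(s(e)))))  →  f(e, f(e, s(s(s(e)))))   [R1 at 2.1]
3. f(e, f(e, s(s(s(e)))))  →  f(e, s(s(e)))   [R8 at 2]
4. f(e, s(s(e)))  →  s(e)   [R8 at ε]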